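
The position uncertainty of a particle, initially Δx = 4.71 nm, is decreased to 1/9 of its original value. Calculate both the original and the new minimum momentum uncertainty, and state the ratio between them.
Original Δp_min = 1.120 × 10^-26 kg·m/s; new Δp'_min = 1.008 × 10^-25 kg·m/s; ratio Δp'_min/Δp_min = 9.

From the uncertainty principle ΔxΔp ≥ ℏ/2, the minimum momentum uncertainty is Δp_min = ℏ/(2Δx).

Original (Δx = 4.71 nm = 4.710e-09 m):
Δp_min = (1.055e-34 J·s)/(2 × 4.710e-09 m) = 1.120e-26 kg·m/s

When Δx → (1/9)Δx:
Δp'_min = ℏ/(2 × (1/9)Δx) = 9 × ℏ/(2Δx) = 9 × Δp_min
Δp'_min = 9 × 1.120e-26 kg·m/s = 1.008e-25 kg·m/s

Since Δp_min ∝ 1/Δx, when Δx is decreased to 1/9 of its original value, Δp_min increases to 9 times its original value.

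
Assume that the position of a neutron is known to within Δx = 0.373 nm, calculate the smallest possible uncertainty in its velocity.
84.400 m/s

Using the Heisenberg uncertainty principle and Δp = mΔv:
ΔxΔp ≥ ℏ/2
Δx(mΔv) ≥ ℏ/2

The minimum uncertainty in velocity is:
Δv_min = ℏ/(2mΔx)
Δv_min = (1.055e-34 J·s) / (2 × 1.675e-27 kg × 3.730e-10 m)
Δv_min = 8.440e+01 m/s = 84.400 m/s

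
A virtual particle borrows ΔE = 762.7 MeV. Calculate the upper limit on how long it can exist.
4.315 × 10^-25 s

Using the energy-time uncertainty principle:
ΔEΔt ≥ ℏ/2

For a virtual particle borrowing energy ΔE, the maximum lifetime is:
Δt_max = ℏ/(2ΔE)

Converting energy:
ΔE = 762.7 MeV = 1.222e-10 J

Δt_max = (1.055e-34 J·s) / (2 × 1.222e-10 J)
Δt_max = 4.315e-25 s = 4.315 × 10^-25 s

Virtual particles with higher borrowed energy exist for shorter times.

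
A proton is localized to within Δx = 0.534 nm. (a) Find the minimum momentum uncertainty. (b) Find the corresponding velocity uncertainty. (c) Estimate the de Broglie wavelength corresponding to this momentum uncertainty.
(a) Δp_min = 9.874 × 10^-26 kg·m/s
(b) Δv_min = 59.035 m/s
(c) λ_dB = 6.710 nm

Step-by-step:

(a) From the uncertainty principle:
Δp_min = ℏ/(2Δx) = (1.055e-34 J·s)/(2 × 5.340e-10 m) = 9.874e-26 kg·m/s

(b) The velocity uncertainty:
Δv = Δp/m = (9.874e-26 kg·m/s)/(1.673e-27 kg) = 5.903e+01 m/s = 59.035 m/s

(c) The de Broglie wavelength for this momentum:
λ = h/p = (6.626e-34 J·s)/(9.874e-26 kg·m/s) = 6.710e-09 m = 6.710 nm

Note: The de Broglie wavelength is comparable to the localization size, as expected from wave-particle duality.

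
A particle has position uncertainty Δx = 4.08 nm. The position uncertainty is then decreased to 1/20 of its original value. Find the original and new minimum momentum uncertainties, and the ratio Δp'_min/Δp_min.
Original Δp_min = 1.292 × 10^-26 kg·m/s; new Δp'_min = 2.585 × 10^-25 kg·m/s; ratio Δp'_min/Δp_min = 20.

From the uncertainty principle ΔxΔp ≥ ℏ/2, the minimum momentum uncertainty is Δp_min = ℏ/(2Δx).

Original (Δx = 4.08 nm = 4.080e-09 m):
Δp_min = (1.055e-34 J·s)/(2 × 4.080e-09 m) = 1.292e-26 kg·m/s

When Δx → (1/20)Δx:
Δp'_min = ℏ/(2 × (1/20)Δx) = 20 × ℏ/(2Δx) = 20 × Δp_min
Δp'_min = 20 × 1.292e-26 kg·m/s = 2.585e-25 kg·m/s

Since Δp_min ∝ 1/Δx, when Δx is decreased to 1/20 of its original value, Δp_min increases to 20 times its original value.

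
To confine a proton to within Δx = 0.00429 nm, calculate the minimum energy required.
281.864 meV

Localizing a particle requires giving it sufficient momentum uncertainty:

1. From uncertainty principle: Δp ≥ ℏ/(2Δx)
   Δp_min = (1.055e-34 J·s) / (2 × 4.290e-12 m)
   Δp_min = 1.229e-23 kg·m/s

2. This momentum uncertainty corresponds to kinetic energy:
   KE ≈ (Δp)²/(2m) = (1.229e-23)²/(2 × 1.673e-27 kg)
   KE = 4.516e-20 J = 281.864 meV

Tighter localization requires more energy.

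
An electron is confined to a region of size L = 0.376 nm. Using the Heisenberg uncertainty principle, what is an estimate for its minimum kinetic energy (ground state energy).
67.373 meV

Using the uncertainty principle to estimate ground state energy:

1. The position uncertainty is approximately the confinement size:
   Δx ≈ L = 3.760e-10 m

2. From ΔxΔp ≥ ℏ/2, the minimum momentum uncertainty is:
   Δp ≈ ℏ/(2L) = 1.402e-25 kg·m/s

3. The kinetic energy is approximately:
   KE ≈ (Δp)²/(2m) = (1.402e-25)²/(2 × 9.109e-31 kg)
   KE ≈ 1.079e-20 J = 67.373 meV

This is an order-of-magnitude estimate of the ground state energy.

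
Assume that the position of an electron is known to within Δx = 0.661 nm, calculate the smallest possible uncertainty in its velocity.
87.570 km/s

Using the Heisenberg uncertainty principle and Δp = mΔv:
ΔxΔp ≥ ℏ/2
Δx(mΔv) ≥ ℏ/2

The minimum uncertainty in velocity is:
Δv_min = ℏ/(2mΔx)
Δv_min = (1.055e-34 J·s) / (2 × 9.109e-31 kg × 6.610e-10 m)
Δv_min = 8.757e+04 m/s = 87.570 km/s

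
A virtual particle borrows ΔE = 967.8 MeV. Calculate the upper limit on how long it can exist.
3.401 × 10^-25 s

Using the energy-time uncertainty principle:
ΔEΔt ≥ ℏ/2

For a virtual particle borrowing energy ΔE, the maximum lifetime is:
Δt_max = ℏ/(2ΔE)

Converting energy:
ΔE = 967.8 MeV = 1.551e-10 J

Δt_max = (1.055e-34 J·s) / (2 × 1.551e-10 J)
Δt_max = 3.401e-25 s = 3.401 × 10^-25 s

Virtual particles with higher borrowed energy exist for shorter times.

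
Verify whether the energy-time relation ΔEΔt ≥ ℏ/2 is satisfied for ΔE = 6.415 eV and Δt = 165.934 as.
Yes, it satisfies the uncertainty relation.

Calculate the product ΔEΔt:
ΔE = 6.415 eV = 1.028e-18 J
ΔEΔt = (1.028e-18 J) × (1.659e-16 s)
ΔEΔt = 1.705e-34 J·s

Compare to the minimum allowed value ℏ/2:
ℏ/2 = 5.273e-35 J·s

Since ΔEΔt = 1.705e-34 J·s ≥ 5.273e-35 J·s = ℏ/2,
this satisfies the uncertainty relation.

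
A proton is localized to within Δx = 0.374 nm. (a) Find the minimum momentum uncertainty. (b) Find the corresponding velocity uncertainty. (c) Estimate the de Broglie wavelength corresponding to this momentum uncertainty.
(a) Δp_min = 1.410 × 10^-25 kg·m/s
(b) Δv_min = 84.290 m/s
(c) λ_dB = 4.700 nm

Step-by-step:

(a) From the uncertainty principle:
Δp_min = ℏ/(2Δx) = (1.055e-34 J·s)/(2 × 3.740e-10 m) = 1.410e-25 kg·m/s

(b) The velocity uncertainty:
Δv = Δp/m = (1.410e-25 kg·m/s)/(1.673e-27 kg) = 8.429e+01 m/s = 84.290 m/s

(c) The de Broglie wavelength for this momentum:
λ = h/p = (6.626e-34 J·s)/(1.410e-25 kg·m/s) = 4.700e-09 m = 4.700 nm

Note: The de Broglie wavelength is comparable to the localization size, as expected from wave-particle duality.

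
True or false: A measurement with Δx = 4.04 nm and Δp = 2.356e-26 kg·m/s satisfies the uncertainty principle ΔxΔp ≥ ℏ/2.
Yes, it satisfies the uncertainty principle.

Calculate the product ΔxΔp:
ΔxΔp = (4.040e-09 m) × (2.356e-26 kg·m/s)
ΔxΔp = 9.518e-35 J·s

Compare to the minimum allowed value ℏ/2:
ℏ/2 = 5.273e-35 J·s

Since ΔxΔp = 9.518e-35 J·s ≥ 5.273e-35 J·s = ℏ/2,
the measurement satisfies the uncertainty principle.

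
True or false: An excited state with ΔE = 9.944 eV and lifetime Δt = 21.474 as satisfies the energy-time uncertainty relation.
No, it violates the uncertainty relation.

Calculate the product ΔEΔt:
ΔE = 9.944 eV = 1.593e-18 J
ΔEΔt = (1.593e-18 J) × (2.147e-17 s)
ΔEΔt = 3.421e-35 J·s

Compare to the minimum allowed value ℏ/2:
ℏ/2 = 5.273e-35 J·s

Since ΔEΔt = 3.421e-35 J·s < 5.273e-35 J·s = ℏ/2,
this violates the uncertainty relation.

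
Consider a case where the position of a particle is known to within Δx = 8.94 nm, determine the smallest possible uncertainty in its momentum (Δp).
5.898 × 10^-27 kg·m/s

Using the Heisenberg uncertainty principle:
ΔxΔp ≥ ℏ/2

The minimum uncertainty in momentum is:
Δp_min = ℏ/(2Δx)
Δp_min = (1.055e-34 J·s) / (2 × 8.940e-09 m)
Δp_min = 5.898e-27 kg·m/s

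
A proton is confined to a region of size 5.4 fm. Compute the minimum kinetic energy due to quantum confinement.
177.896 keV

Using the uncertainty principle:

1. Position uncertainty: Δx ≈ 5.400e-15 m
2. Minimum momentum uncertainty: Δp = ℏ/(2Δx) = 9.765e-21 kg·m/s
3. Minimum kinetic energy:
   KE = (Δp)²/(2m) = (9.765e-21)²/(2 × 1.673e-27 kg)
   KE = 2.850e-14 J = 177.896 keV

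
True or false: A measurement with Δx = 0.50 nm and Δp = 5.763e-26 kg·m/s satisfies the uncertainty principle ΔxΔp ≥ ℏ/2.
No, it violates the uncertainty principle (impossible measurement).

Calculate the product ΔxΔp:
ΔxΔp = (5.000e-10 m) × (5.763e-26 kg·m/s)
ΔxΔp = 2.882e-35 J·s

Compare to the minimum allowed value ℏ/2:
ℏ/2 = 5.273e-35 J·s

Since ΔxΔp = 2.882e-35 J·s < 5.273e-35 J·s = ℏ/2,
the measurement violates the uncertainty principle.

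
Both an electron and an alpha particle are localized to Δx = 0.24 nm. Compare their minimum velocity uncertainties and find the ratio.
The electron has the larger minimum velocity uncertainty, by a ratio of 7294.3.

For both particles, Δp_min = ℏ/(2Δx) = 2.197e-25 kg·m/s (same for both).

The velocity uncertainty is Δv = Δp/m:
- electron: Δv = 2.197e-25 / 9.109e-31 = 2.412e+05 m/s = 241.183 km/s
- alpha particle: Δv = 2.197e-25 / 6.645e-27 = 3.306e+01 m/s = 33.065 m/s

Ratio: 2.412e+05 / 3.306e+01 = 7294.3

The lighter particle has larger velocity uncertainty because Δv ∝ 1/m.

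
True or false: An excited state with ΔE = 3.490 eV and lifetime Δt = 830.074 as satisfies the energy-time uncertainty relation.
Yes, it satisfies the uncertainty relation.

Calculate the product ΔEΔt:
ΔE = 3.490 eV = 5.592e-19 J
ΔEΔt = (5.592e-19 J) × (8.301e-16 s)
ΔEΔt = 4.641e-34 J·s

Compare to the minimum allowed value ℏ/2:
ℏ/2 = 5.273e-35 J·s

Since ΔEΔt = 4.641e-34 J·s ≥ 5.273e-35 J·s = ℏ/2,
this satisfies the uncertainty relation.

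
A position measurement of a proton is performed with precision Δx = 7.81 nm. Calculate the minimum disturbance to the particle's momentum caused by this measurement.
6.751 × 10^-27 kg·m/s

The uncertainty principle implies that measuring position disturbs momentum:
ΔxΔp ≥ ℏ/2

When we measure position with precision Δx, we necessarily introduce a momentum uncertainty:
Δp ≥ ℏ/(2Δx)
Δp_min = (1.055e-34 J·s) / (2 × 7.810e-09 m)
Δp_min = 6.751e-27 kg·m/s

The more precisely we measure position, the greater the momentum disturbance.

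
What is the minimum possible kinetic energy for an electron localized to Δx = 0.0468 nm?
4.349 eV

Localizing a particle requires giving it sufficient momentum uncertainty:

1. From uncertainty principle: Δp ≥ ℏ/(2Δx)
   Δp_min = (1.055e-34 J·s) / (2 × 4.680e-11 m)
   Δp_min = 1.127e-24 kg·m/s

2. This momentum uncertainty corresponds to kinetic energy:
   KE ≈ (Δp)²/(2m) = (1.127e-24)²/(2 × 9.109e-31 kg)
   KE = 6.968e-19 J = 4.349 eV

Tighter localization requires more energy.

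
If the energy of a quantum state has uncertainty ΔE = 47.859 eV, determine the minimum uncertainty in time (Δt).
6.877 as

Using the energy-time uncertainty principle:
ΔEΔt ≥ ℏ/2

The minimum uncertainty in time is:
Δt_min = ℏ/(2ΔE)
Δt_min = (1.055e-34 J·s) / (2 × 7.668e-18 J)
Δt_min = 6.877e-18 s = 6.877 as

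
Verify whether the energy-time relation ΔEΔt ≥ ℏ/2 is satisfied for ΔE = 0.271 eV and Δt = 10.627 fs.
Yes, it satisfies the uncertainty relation.

Calculate the product ΔEΔt:
ΔE = 0.271 eV = 4.342e-20 J
ΔEΔt = (4.342e-20 J) × (1.063e-14 s)
ΔEΔt = 4.614e-34 J·s

Compare to the minimum allowed value ℏ/2:
ℏ/2 = 5.273e-35 J·s

Since ΔEΔt = 4.614e-34 J·s ≥ 5.273e-35 J·s = ℏ/2,
this satisfies the uncertainty relation.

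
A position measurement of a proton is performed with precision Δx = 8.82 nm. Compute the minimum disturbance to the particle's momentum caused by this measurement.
5.978 × 10^-27 kg·m/s

The uncertainty principle implies that measuring position disturbs momentum:
ΔxΔp ≥ ℏ/2

When we measure position with precision Δx, we necessarily introduce a momentum uncertainty:
Δp ≥ ℏ/(2Δx)
Δp_min = (1.055e-34 J·s) / (2 × 8.820e-09 m)
Δp_min = 5.978e-27 kg·m/s

The more precisely we measure position, the greater the momentum disturbance.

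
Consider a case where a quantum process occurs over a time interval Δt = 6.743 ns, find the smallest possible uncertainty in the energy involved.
48.807 neV

Using the energy-time uncertainty principle:
ΔEΔt ≥ ℏ/2

The minimum uncertainty in energy is:
ΔE_min = ℏ/(2Δt)
ΔE_min = (1.055e-34 J·s) / (2 × 6.743e-09 s)
ΔE_min = 7.820e-27 J = 48.807 neV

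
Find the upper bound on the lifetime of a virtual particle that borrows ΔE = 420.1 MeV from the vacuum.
7.834 × 10^-25 s

Using the energy-time uncertainty principle:
ΔEΔt ≥ ℏ/2

For a virtual particle borrowing energy ΔE, the maximum lifetime is:
Δt_max = ℏ/(2ΔE)

Converting energy:
ΔE = 420.1 MeV = 6.731e-11 J

Δt_max = (1.055e-34 J·s) / (2 × 6.731e-11 J)
Δt_max = 7.834e-25 s = 7.834 × 10^-25 s

Virtual particles with higher borrowed energy exist for shorter times.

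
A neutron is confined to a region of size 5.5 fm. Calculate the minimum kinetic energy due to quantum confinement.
171.250 keV

Using the uncertainty principle:

1. Position uncertainty: Δx ≈ 5.500e-15 m
2. Minimum momentum uncertainty: Δp = ℏ/(2Δx) = 9.587e-21 kg·m/s
3. Minimum kinetic energy:
   KE = (Δp)²/(2m) = (9.587e-21)²/(2 × 1.675e-27 kg)
   KE = 2.744e-14 J = 171.250 keV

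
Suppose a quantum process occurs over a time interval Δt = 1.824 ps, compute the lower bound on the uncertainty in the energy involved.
180.431 μeV

Using the energy-time uncertainty principle:
ΔEΔt ≥ ℏ/2

The minimum uncertainty in energy is:
ΔE_min = ℏ/(2Δt)
ΔE_min = (1.055e-34 J·s) / (2 × 1.824e-12 s)
ΔE_min = 2.891e-23 J = 180.431 μeV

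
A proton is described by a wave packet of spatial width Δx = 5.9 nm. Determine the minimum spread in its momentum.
8.937 × 10^-27 kg·m/s

For a wave packet, the spatial width Δx and momentum spread Δp are related by the uncertainty principle:
ΔxΔp ≥ ℏ/2

The minimum momentum spread is:
Δp_min = ℏ/(2Δx)
Δp_min = (1.055e-34 J·s) / (2 × 5.900e-09 m)
Δp_min = 8.937e-27 kg·m/s

A wave packet cannot have both a well-defined position and well-defined momentum.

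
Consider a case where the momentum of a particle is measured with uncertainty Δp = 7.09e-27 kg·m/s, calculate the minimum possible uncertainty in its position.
7.437 nm

Using the Heisenberg uncertainty principle:
ΔxΔp ≥ ℏ/2

The minimum uncertainty in position is:
Δx_min = ℏ/(2Δp)
Δx_min = (1.055e-34 J·s) / (2 × 7.090e-27 kg·m/s)
Δx_min = 7.437e-09 m = 7.437 nm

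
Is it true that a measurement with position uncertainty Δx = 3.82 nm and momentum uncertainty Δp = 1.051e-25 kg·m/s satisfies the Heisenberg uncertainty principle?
Yes, it satisfies the uncertainty principle.

Calculate the product ΔxΔp:
ΔxΔp = (3.820e-09 m) × (1.051e-25 kg·m/s)
ΔxΔp = 4.015e-34 J·s

Compare to the minimum allowed value ℏ/2:
ℏ/2 = 5.273e-35 J·s

Since ΔxΔp = 4.015e-34 J·s ≥ 5.273e-35 J·s = ℏ/2,
the measurement satisfies the uncertainty principle.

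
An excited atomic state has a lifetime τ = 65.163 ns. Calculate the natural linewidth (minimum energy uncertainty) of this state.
5.051 neV

Using the energy-time uncertainty principle:
ΔEΔt ≥ ℏ/2

The lifetime τ represents the time uncertainty Δt.
The natural linewidth (minimum energy uncertainty) is:

ΔE = ℏ/(2τ)
ΔE = (1.055e-34 J·s) / (2 × 6.516e-08 s)
ΔE = 8.092e-28 J = 5.051 neV

This natural linewidth limits the precision of spectroscopic measurements.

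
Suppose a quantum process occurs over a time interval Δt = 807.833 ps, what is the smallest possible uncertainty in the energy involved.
407.394 neV

Using the energy-time uncertainty principle:
ΔEΔt ≥ ℏ/2

The minimum uncertainty in energy is:
ΔE_min = ℏ/(2Δt)
ΔE_min = (1.055e-34 J·s) / (2 × 8.078e-10 s)
ΔE_min = 6.527e-26 J = 407.394 neV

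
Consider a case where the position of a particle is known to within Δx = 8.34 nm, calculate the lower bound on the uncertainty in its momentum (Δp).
6.322 × 10^-27 kg·m/s

Using the Heisenberg uncertainty principle:
ΔxΔp ≥ ℏ/2

The minimum uncertainty in momentum is:
Δp_min = ℏ/(2Δx)
Δp_min = (1.055e-34 J·s) / (2 × 8.340e-09 m)
Δp_min = 6.322e-27 kg·m/s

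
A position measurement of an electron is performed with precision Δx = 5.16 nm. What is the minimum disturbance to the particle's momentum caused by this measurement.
1.022 × 10^-26 kg·m/s

The uncertainty principle implies that measuring position disturbs momentum:
ΔxΔp ≥ ℏ/2

When we measure position with precision Δx, we necessarily introduce a momentum uncertainty:
Δp ≥ ℏ/(2Δx)
Δp_min = (1.055e-34 J·s) / (2 × 5.160e-09 m)
Δp_min = 1.022e-26 kg·m/s

The more precisely we measure position, the greater the momentum disturbance.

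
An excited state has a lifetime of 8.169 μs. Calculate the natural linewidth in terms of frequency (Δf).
9.741 kHz

Using the energy-time uncertainty principle and E = hf:
ΔEΔt ≥ ℏ/2
hΔf·Δt ≥ ℏ/2

The minimum frequency uncertainty is:
Δf = ℏ/(2hτ) = 1/(4πτ)
Δf = 1/(4π × 8.169e-06 s)
Δf = 9.741e+03 Hz = 9.741 kHz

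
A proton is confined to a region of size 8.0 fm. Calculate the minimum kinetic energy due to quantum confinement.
81.054 keV

Using the uncertainty principle:

1. Position uncertainty: Δx ≈ 8.000e-15 m
2. Minimum momentum uncertainty: Δp = ℏ/(2Δx) = 6.591e-21 kg·m/s
3. Minimum kinetic energy:
   KE = (Δp)²/(2m) = (6.591e-21)²/(2 × 1.673e-27 kg)
   KE = 1.299e-14 J = 81.054 keV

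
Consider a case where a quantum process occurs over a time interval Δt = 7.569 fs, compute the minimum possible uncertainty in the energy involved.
43.481 meV

Using the energy-time uncertainty principle:
ΔEΔt ≥ ℏ/2

The minimum uncertainty in energy is:
ΔE_min = ℏ/(2Δt)
ΔE_min = (1.055e-34 J·s) / (2 × 7.569e-15 s)
ΔE_min = 6.966e-21 J = 43.481 meV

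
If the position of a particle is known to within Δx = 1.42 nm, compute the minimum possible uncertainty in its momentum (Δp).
3.713 × 10^-26 kg·m/s

Using the Heisenberg uncertainty principle:
ΔxΔp ≥ ℏ/2

The minimum uncertainty in momentum is:
Δp_min = ℏ/(2Δx)
Δp_min = (1.055e-34 J·s) / (2 × 1.420e-09 m)
Δp_min = 3.713e-26 kg·m/s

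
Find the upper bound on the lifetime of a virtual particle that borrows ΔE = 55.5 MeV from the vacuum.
5.930 ys

Using the energy-time uncertainty principle:
ΔEΔt ≥ ℏ/2

For a virtual particle borrowing energy ΔE, the maximum lifetime is:
Δt_max = ℏ/(2ΔE)

Converting energy:
ΔE = 55.5 MeV = 8.892e-12 J

Δt_max = (1.055e-34 J·s) / (2 × 8.892e-12 J)
Δt_max = 5.930e-24 s = 5.930 ys

Virtual particles with higher borrowed energy exist for shorter times.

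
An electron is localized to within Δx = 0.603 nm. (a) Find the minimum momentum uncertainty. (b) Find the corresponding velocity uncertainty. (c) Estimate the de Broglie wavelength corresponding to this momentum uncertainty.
(a) Δp_min = 8.744 × 10^-26 kg·m/s
(b) Δv_min = 95.993 km/s
(c) λ_dB = 7.578 nm

Step-by-step:

(a) From the uncertainty principle:
Δp_min = ℏ/(2Δx) = (1.055e-34 J·s)/(2 × 6.030e-10 m) = 8.744e-26 kg·m/s

(b) The velocity uncertainty:
Δv = Δp/m = (8.744e-26 kg·m/s)/(9.109e-31 kg) = 9.599e+04 m/s = 95.993 km/s

(c) The de Broglie wavelength for this momentum:
λ = h/p = (6.626e-34 J·s)/(8.744e-26 kg·m/s) = 7.578e-09 m = 7.578 nm

Note: The de Broglie wavelength is comparable to the localization size, as expected from wave-particle duality.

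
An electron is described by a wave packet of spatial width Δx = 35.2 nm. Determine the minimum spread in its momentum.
1.498 × 10^-27 kg·m/s

For a wave packet, the spatial width Δx and momentum spread Δp are related by the uncertainty principle:
ΔxΔp ≥ ℏ/2

The minimum momentum spread is:
Δp_min = ℏ/(2Δx)
Δp_min = (1.055e-34 J·s) / (2 × 3.520e-08 m)
Δp_min = 1.498e-27 kg·m/s

A wave packet cannot have both a well-defined position and well-defined momentum.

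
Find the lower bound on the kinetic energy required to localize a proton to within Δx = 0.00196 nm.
1.350 eV

Localizing a particle requires giving it sufficient momentum uncertainty:

1. From uncertainty principle: Δp ≥ ℏ/(2Δx)
   Δp_min = (1.055e-34 J·s) / (2 × 1.960e-12 m)
   Δp_min = 2.690e-23 kg·m/s

2. This momentum uncertainty corresponds to kinetic energy:
   KE ≈ (Δp)²/(2m) = (2.690e-23)²/(2 × 1.673e-27 kg)
   KE = 2.163e-19 J = 1.350 eV

Tighter localization requires more energy.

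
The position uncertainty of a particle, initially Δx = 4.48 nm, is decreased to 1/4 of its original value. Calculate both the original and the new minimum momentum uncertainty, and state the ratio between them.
Original Δp_min = 1.177 × 10^-26 kg·m/s; new Δp'_min = 4.708 × 10^-26 kg·m/s; ratio Δp'_min/Δp_min = 4.

From the uncertainty principle ΔxΔp ≥ ℏ/2, the minimum momentum uncertainty is Δp_min = ℏ/(2Δx).

Original (Δx = 4.48 nm = 4.480e-09 m):
Δp_min = (1.055e-34 J·s)/(2 × 4.480e-09 m) = 1.177e-26 kg·m/s

When Δx → (1/4)Δx:
Δp'_min = ℏ/(2 × (1/4)Δx) = 4 × ℏ/(2Δx) = 4 × Δp_min
Δp'_min = 4 × 1.177e-26 kg·m/s = 4.708e-26 kg·m/s

Since Δp_min ∝ 1/Δx, when Δx is decreased to 1/4 of its original value, Δp_min increases to 4 times its original value.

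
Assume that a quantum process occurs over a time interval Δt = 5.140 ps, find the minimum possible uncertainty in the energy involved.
64.028 μeV

Using the energy-time uncertainty principle:
ΔEΔt ≥ ℏ/2

The minimum uncertainty in energy is:
ΔE_min = ℏ/(2Δt)
ΔE_min = (1.055e-34 J·s) / (2 × 5.140e-12 s)
ΔE_min = 1.026e-23 J = 64.028 μeV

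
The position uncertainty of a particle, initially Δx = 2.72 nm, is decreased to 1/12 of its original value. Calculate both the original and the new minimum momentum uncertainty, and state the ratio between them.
Original Δp_min = 1.939 × 10^-26 kg·m/s; new Δp'_min = 2.326 × 10^-25 kg·m/s; ratio Δp'_min/Δp_min = 12.

From the uncertainty principle ΔxΔp ≥ ℏ/2, the minimum momentum uncertainty is Δp_min = ℏ/(2Δx).

Original (Δx = 2.72 nm = 2.720e-09 m):
Δp_min = (1.055e-34 J·s)/(2 × 2.720e-09 m) = 1.939e-26 kg·m/s

When Δx → (1/12)Δx:
Δp'_min = ℏ/(2 × (1/12)Δx) = 12 × ℏ/(2Δx) = 12 × Δp_min
Δp'_min = 12 × 1.939e-26 kg·m/s = 2.326e-25 kg·m/s

Since Δp_min ∝ 1/Δx, when Δx is decreased to 1/12 of its original value, Δp_min increases to 12 times its original value.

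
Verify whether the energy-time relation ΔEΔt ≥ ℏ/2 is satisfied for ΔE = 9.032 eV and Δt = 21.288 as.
No, it violates the uncertainty relation.

Calculate the product ΔEΔt:
ΔE = 9.032 eV = 1.447e-18 J
ΔEΔt = (1.447e-18 J) × (2.129e-17 s)
ΔEΔt = 3.081e-35 J·s

Compare to the minimum allowed value ℏ/2:
ℏ/2 = 5.273e-35 J·s

Since ΔEΔt = 3.081e-35 J·s < 5.273e-35 J·s = ℏ/2,
this violates the uncertainty relation.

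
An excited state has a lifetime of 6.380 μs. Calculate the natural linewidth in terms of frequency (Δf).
12.473 kHz

Using the energy-time uncertainty principle and E = hf:
ΔEΔt ≥ ℏ/2
hΔf·Δt ≥ ℏ/2

The minimum frequency uncertainty is:
Δf = ℏ/(2hτ) = 1/(4πτ)
Δf = 1/(4π × 6.380e-06 s)
Δf = 1.247e+04 Hz = 12.473 kHz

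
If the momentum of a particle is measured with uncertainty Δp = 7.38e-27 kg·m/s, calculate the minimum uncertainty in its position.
7.145 nm

Using the Heisenberg uncertainty principle:
ΔxΔp ≥ ℏ/2

The minimum uncertainty in position is:
Δx_min = ℏ/(2Δp)
Δx_min = (1.055e-34 J·s) / (2 × 7.380e-27 kg·m/s)
Δx_min = 7.145e-09 m = 7.145 nm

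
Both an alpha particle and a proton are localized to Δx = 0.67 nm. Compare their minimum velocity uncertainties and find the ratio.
The proton has the larger minimum velocity uncertainty, by a ratio of 4.0.

For both particles, Δp_min = ℏ/(2Δx) = 7.870e-26 kg·m/s (same for both).

The velocity uncertainty is Δv = Δp/m:
- alpha particle: Δv = 7.870e-26 / 6.645e-27 = 1.184e+01 m/s = 11.844 m/s
- proton: Δv = 7.870e-26 / 1.673e-27 = 4.705e+01 m/s = 47.052 m/s

Ratio: 4.705e+01 / 1.184e+01 = 4.0

The lighter particle has larger velocity uncertainty because Δv ∝ 1/m.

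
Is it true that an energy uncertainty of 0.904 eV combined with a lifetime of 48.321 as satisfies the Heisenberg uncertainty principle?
No, it violates the uncertainty relation.

Calculate the product ΔEΔt:
ΔE = 0.904 eV = 1.448e-19 J
ΔEΔt = (1.448e-19 J) × (4.832e-17 s)
ΔEΔt = 6.999e-36 J·s

Compare to the minimum allowed value ℏ/2:
ℏ/2 = 5.273e-35 J·s

Since ΔEΔt = 6.999e-36 J·s < 5.273e-35 J·s = ℏ/2,
this violates the uncertainty relation.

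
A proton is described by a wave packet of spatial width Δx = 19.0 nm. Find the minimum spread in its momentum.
2.775 × 10^-27 kg·m/s

For a wave packet, the spatial width Δx and momentum spread Δp are related by the uncertainty principle:
ΔxΔp ≥ ℏ/2

The minimum momentum spread is:
Δp_min = ℏ/(2Δx)
Δp_min = (1.055e-34 J·s) / (2 × 1.900e-08 m)
Δp_min = 2.775e-27 kg·m/s

A wave packet cannot have both a well-defined position and well-defined momentum.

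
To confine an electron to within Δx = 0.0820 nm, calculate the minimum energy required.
1.417 eV

Localizing a particle requires giving it sufficient momentum uncertainty:

1. From uncertainty principle: Δp ≥ ℏ/(2Δx)
   Δp_min = (1.055e-34 J·s) / (2 × 8.200e-11 m)
   Δp_min = 6.430e-25 kg·m/s

2. This momentum uncertainty corresponds to kinetic energy:
   KE ≈ (Δp)²/(2m) = (6.430e-25)²/(2 × 9.109e-31 kg)
   KE = 2.270e-19 J = 1.417 eV

Tighter localization requires more energy.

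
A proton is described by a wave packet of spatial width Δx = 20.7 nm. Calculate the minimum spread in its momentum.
2.547 × 10^-27 kg·m/s

For a wave packet, the spatial width Δx and momentum spread Δp are related by the uncertainty principle:
ΔxΔp ≥ ℏ/2

The minimum momentum spread is:
Δp_min = ℏ/(2Δx)
Δp_min = (1.055e-34 J·s) / (2 × 2.070e-08 m)
Δp_min = 2.547e-27 kg·m/s

A wave packet cannot have both a well-defined position and well-defined momentum.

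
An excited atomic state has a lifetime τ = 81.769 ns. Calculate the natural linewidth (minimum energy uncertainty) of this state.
4.025 neV

Using the energy-time uncertainty principle:
ΔEΔt ≥ ℏ/2

The lifetime τ represents the time uncertainty Δt.
The natural linewidth (minimum energy uncertainty) is:

ΔE = ℏ/(2τ)
ΔE = (1.055e-34 J·s) / (2 × 8.177e-08 s)
ΔE = 6.448e-28 J = 4.025 neV

This natural linewidth limits the precision of spectroscopic measurements.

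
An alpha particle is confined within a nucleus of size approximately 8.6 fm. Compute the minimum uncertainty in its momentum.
6.131 × 10^-21 kg·m/s

Using the Heisenberg uncertainty principle:
ΔxΔp ≥ ℏ/2

With Δx ≈ L = 8.600e-15 m (the confinement size):
Δp_min = ℏ/(2Δx)
Δp_min = (1.055e-34 J·s) / (2 × 8.600e-15 m)
Δp_min = 6.131e-21 kg·m/s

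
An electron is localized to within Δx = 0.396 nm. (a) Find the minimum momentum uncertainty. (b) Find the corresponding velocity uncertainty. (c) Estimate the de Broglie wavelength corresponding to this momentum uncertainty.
(a) Δp_min = 1.332 × 10^-25 kg·m/s
(b) Δv_min = 146.171 km/s
(c) λ_dB = 4.976 nm

Step-by-step:

(a) From the uncertainty principle:
Δp_min = ℏ/(2Δx) = (1.055e-34 J·s)/(2 × 3.960e-10 m) = 1.332e-25 kg·m/s

(b) The velocity uncertainty:
Δv = Δp/m = (1.332e-25 kg·m/s)/(9.109e-31 kg) = 1.462e+05 m/s = 146.171 km/s

(c) The de Broglie wavelength for this momentum:
λ = h/p = (6.626e-34 J·s)/(1.332e-25 kg·m/s) = 4.976e-09 m = 4.976 nm

Note: The de Broglie wavelength is comparable to the localization size, as expected from wave-particle duality.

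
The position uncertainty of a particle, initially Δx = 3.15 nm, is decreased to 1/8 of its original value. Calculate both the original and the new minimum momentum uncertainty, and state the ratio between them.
Original Δp_min = 1.674 × 10^-26 kg·m/s; new Δp'_min = 1.339 × 10^-25 kg·m/s; ratio Δp'_min/Δp_min = 8.

From the uncertainty principle ΔxΔp ≥ ℏ/2, the minimum momentum uncertainty is Δp_min = ℏ/(2Δx).

Original (Δx = 3.15 nm = 3.150e-09 m):
Δp_min = (1.055e-34 J·s)/(2 × 3.150e-09 m) = 1.674e-26 kg·m/s

When Δx → (1/8)Δx:
Δp'_min = ℏ/(2 × (1/8)Δx) = 8 × ℏ/(2Δx) = 8 × Δp_min
Δp'_min = 8 × 1.674e-26 kg·m/s = 1.339e-25 kg·m/s

Since Δp_min ∝ 1/Δx, when Δx is decreased to 1/8 of its original value, Δp_min increases to 8 times its original value.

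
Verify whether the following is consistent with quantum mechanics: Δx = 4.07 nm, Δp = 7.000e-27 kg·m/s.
No, it violates the uncertainty principle (impossible measurement).

Calculate the product ΔxΔp:
ΔxΔp = (4.070e-09 m) × (7.000e-27 kg·m/s)
ΔxΔp = 2.849e-35 J·s

Compare to the minimum allowed value ℏ/2:
ℏ/2 = 5.273e-35 J·s

Since ΔxΔp = 2.849e-35 J·s < 5.273e-35 J·s = ℏ/2,
the measurement violates the uncertainty principle.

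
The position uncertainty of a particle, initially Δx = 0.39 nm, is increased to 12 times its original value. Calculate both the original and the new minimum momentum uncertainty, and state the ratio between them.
Original Δp_min = 1.352 × 10^-25 kg·m/s; new Δp'_min = 1.127 × 10^-26 kg·m/s; ratio Δp'_min/Δp_min = 1/12.

From the uncertainty principle ΔxΔp ≥ ℏ/2, the minimum momentum uncertainty is Δp_min = ℏ/(2Δx).

Original (Δx = 0.39 nm = 3.900e-10 m):
Δp_min = (1.055e-34 J·s)/(2 × 3.900e-10 m) = 1.352e-25 kg·m/s

When Δx → 12Δx:
Δp'_min = ℏ/(2 × 12Δx) = (1/12) × ℏ/(2Δx) = (1/12) × Δp_min
Δp'_min = 1/12 × 1.352e-25 kg·m/s = 1.127e-26 kg·m/s

Since Δp_min ∝ 1/Δx, when Δx is increased to 12 times its original value, Δp_min decreases to 1/12 of its original value.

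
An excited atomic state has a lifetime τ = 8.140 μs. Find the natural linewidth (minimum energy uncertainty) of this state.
40.431 peV

Using the energy-time uncertainty principle:
ΔEΔt ≥ ℏ/2

The lifetime τ represents the time uncertainty Δt.
The natural linewidth (minimum energy uncertainty) is:

ΔE = ℏ/(2τ)
ΔE = (1.055e-34 J·s) / (2 × 8.140e-06 s)
ΔE = 6.478e-30 J = 40.431 peV

This natural linewidth limits the precision of spectroscopic measurements.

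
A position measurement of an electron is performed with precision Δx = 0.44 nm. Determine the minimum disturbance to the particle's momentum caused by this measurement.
1.198 × 10^-25 kg·m/s

The uncertainty principle implies that measuring position disturbs momentum:
ΔxΔp ≥ ℏ/2

When we measure position with precision Δx, we necessarily introduce a momentum uncertainty:
Δp ≥ ℏ/(2Δx)
Δp_min = (1.055e-34 J·s) / (2 × 4.400e-10 m)
Δp_min = 1.198e-25 kg·m/s

The more precisely we measure position, the greater the momentum disturbance.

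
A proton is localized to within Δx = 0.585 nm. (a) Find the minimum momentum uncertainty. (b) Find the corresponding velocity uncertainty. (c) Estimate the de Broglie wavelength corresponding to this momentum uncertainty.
(a) Δp_min = 9.013 × 10^-26 kg·m/s
(b) Δv_min = 53.888 m/s
(c) λ_dB = 7.351 nm

Step-by-step:

(a) From the uncertainty principle:
Δp_min = ℏ/(2Δx) = (1.055e-34 J·s)/(2 × 5.850e-10 m) = 9.013e-26 kg·m/s

(b) The velocity uncertainty:
Δv = Δp/m = (9.013e-26 kg·m/s)/(1.673e-27 kg) = 5.389e+01 m/s = 53.888 m/s

(c) The de Broglie wavelength for this momentum:
λ = h/p = (6.626e-34 J·s)/(9.013e-26 kg·m/s) = 7.351e-09 m = 7.351 nm

Note: The de Broglie wavelength is comparable to the localization size, as expected from wave-particle duality.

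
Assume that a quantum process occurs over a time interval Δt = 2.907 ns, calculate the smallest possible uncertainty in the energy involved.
113.212 neV

Using the energy-time uncertainty principle:
ΔEΔt ≥ ℏ/2

The minimum uncertainty in energy is:
ΔE_min = ℏ/(2Δt)
ΔE_min = (1.055e-34 J·s) / (2 × 2.907e-09 s)
ΔE_min = 1.814e-26 J = 113.212 neV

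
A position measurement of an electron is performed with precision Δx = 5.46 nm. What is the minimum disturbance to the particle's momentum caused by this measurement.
9.657 × 10^-27 kg·m/s

The uncertainty principle implies that measuring position disturbs momentum:
ΔxΔp ≥ ℏ/2

When we measure position with precision Δx, we necessarily introduce a momentum uncertainty:
Δp ≥ ℏ/(2Δx)
Δp_min = (1.055e-34 J·s) / (2 × 5.460e-09 m)
Δp_min = 9.657e-27 kg·m/s

The more precisely we measure position, the greater the momentum disturbance.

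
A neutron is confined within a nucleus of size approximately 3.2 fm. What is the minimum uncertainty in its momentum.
1.648 × 10^-20 kg·m/s

Using the Heisenberg uncertainty principle:
ΔxΔp ≥ ℏ/2

With Δx ≈ L = 3.200e-15 m (the confinement size):
Δp_min = ℏ/(2Δx)
Δp_min = (1.055e-34 J·s) / (2 × 3.200e-15 m)
Δp_min = 1.648e-20 kg·m/s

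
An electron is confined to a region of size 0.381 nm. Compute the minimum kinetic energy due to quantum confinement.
65.616 meV

Using the uncertainty principle:

1. Position uncertainty: Δx ≈ 3.810e-10 m
2. Minimum momentum uncertainty: Δp = ℏ/(2Δx) = 1.384e-25 kg·m/s
3. Minimum kinetic energy:
   KE = (Δp)²/(2m) = (1.384e-25)²/(2 × 9.109e-31 kg)
   KE = 1.051e-20 J = 65.616 meV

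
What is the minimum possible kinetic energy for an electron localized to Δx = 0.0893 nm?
1.194 eV

Localizing a particle requires giving it sufficient momentum uncertainty:

1. From uncertainty principle: Δp ≥ ℏ/(2Δx)
   Δp_min = (1.055e-34 J·s) / (2 × 8.930e-11 m)
   Δp_min = 5.905e-25 kg·m/s

2. This momentum uncertainty corresponds to kinetic energy:
   KE ≈ (Δp)²/(2m) = (5.905e-25)²/(2 × 9.109e-31 kg)
   KE = 1.914e-19 J = 1.194 eV

Tighter localization requires more energy.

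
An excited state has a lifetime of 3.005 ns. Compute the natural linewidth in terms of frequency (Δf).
26.482 MHz

Using the energy-time uncertainty principle and E = hf:
ΔEΔt ≥ ℏ/2
hΔf·Δt ≥ ℏ/2

The minimum frequency uncertainty is:
Δf = ℏ/(2hτ) = 1/(4πτ)
Δf = 1/(4π × 3.005e-09 s)
Δf = 2.648e+07 Hz = 26.482 MHz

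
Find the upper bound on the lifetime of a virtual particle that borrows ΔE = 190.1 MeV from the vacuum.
1.731 ys

Using the energy-time uncertainty principle:
ΔEΔt ≥ ℏ/2

For a virtual particle borrowing energy ΔE, the maximum lifetime is:
Δt_max = ℏ/(2ΔE)

Converting energy:
ΔE = 190.1 MeV = 3.046e-11 J

Δt_max = (1.055e-34 J·s) / (2 × 3.046e-11 J)
Δt_max = 1.731e-24 s = 1.731 ys

Virtual particles with higher borrowed energy exist for shorter times.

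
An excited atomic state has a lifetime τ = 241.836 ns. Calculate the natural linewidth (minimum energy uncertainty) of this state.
1.361 neV

Using the energy-time uncertainty principle:
ΔEΔt ≥ ℏ/2

The lifetime τ represents the time uncertainty Δt.
The natural linewidth (minimum energy uncertainty) is:

ΔE = ℏ/(2τ)
ΔE = (1.055e-34 J·s) / (2 × 2.418e-07 s)
ΔE = 2.180e-28 J = 1.361 neV

This natural linewidth limits the precision of spectroscopic measurements.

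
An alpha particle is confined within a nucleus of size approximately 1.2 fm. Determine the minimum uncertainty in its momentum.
4.394 × 10^-20 kg·m/s

Using the Heisenberg uncertainty principle:
ΔxΔp ≥ ℏ/2

With Δx ≈ L = 1.200e-15 m (the confinement size):
Δp_min = ℏ/(2Δx)
Δp_min = (1.055e-34 J·s) / (2 × 1.200e-15 m)
Δp_min = 4.394e-20 kg·m/s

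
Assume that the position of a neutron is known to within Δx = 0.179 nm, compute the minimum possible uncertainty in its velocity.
175.872 m/s

Using the Heisenberg uncertainty principle and Δp = mΔv:
ΔxΔp ≥ ℏ/2
Δx(mΔv) ≥ ℏ/2

The minimum uncertainty in velocity is:
Δv_min = ℏ/(2mΔx)
Δv_min = (1.055e-34 J·s) / (2 × 1.675e-27 kg × 1.790e-10 m)
Δv_min = 1.759e+02 m/s = 175.872 m/s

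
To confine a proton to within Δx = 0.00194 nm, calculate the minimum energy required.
1.378 eV

Localizing a particle requires giving it sufficient momentum uncertainty:

1. From uncertainty principle: Δp ≥ ℏ/(2Δx)
   Δp_min = (1.055e-34 J·s) / (2 × 1.940e-12 m)
   Δp_min = 2.718e-23 kg·m/s

2. This momentum uncertainty corresponds to kinetic energy:
   KE ≈ (Δp)²/(2m) = (2.718e-23)²/(2 × 1.673e-27 kg)
   KE = 2.208e-19 J = 1.378 eV

Tighter localization requires more energy.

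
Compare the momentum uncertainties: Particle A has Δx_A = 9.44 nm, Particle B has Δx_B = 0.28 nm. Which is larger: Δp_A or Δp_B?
Particle B has the larger minimum momentum uncertainty, by a factor of 33.71.

For each particle, the minimum momentum uncertainty is Δp_min = ℏ/(2Δx):

Particle A: Δp_A = ℏ/(2×9.440e-09 m) = 5.586e-27 kg·m/s
Particle B: Δp_B = ℏ/(2×2.800e-10 m) = 1.883e-25 kg·m/s

Ratio: Δp_B/Δp_A = 33.71

Since Δp_min ∝ 1/Δx, the particle with smaller position uncertainty (B) has larger momentum uncertainty.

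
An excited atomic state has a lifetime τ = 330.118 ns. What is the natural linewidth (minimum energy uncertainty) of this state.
996.934 peV

Using the energy-time uncertainty principle:
ΔEΔt ≥ ℏ/2

The lifetime τ represents the time uncertainty Δt.
The natural linewidth (minimum energy uncertainty) is:

ΔE = ℏ/(2τ)
ΔE = (1.055e-34 J·s) / (2 × 3.301e-07 s)
ΔE = 1.597e-28 J = 996.934 peV

This natural linewidth limits the precision of spectroscopic measurements.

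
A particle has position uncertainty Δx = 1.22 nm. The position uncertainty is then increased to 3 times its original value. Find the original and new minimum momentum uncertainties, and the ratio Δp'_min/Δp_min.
Original Δp_min = 4.322 × 10^-26 kg·m/s; new Δp'_min = 1.441 × 10^-26 kg·m/s; ratio Δp'_min/Δp_min = 1/3.

From the uncertainty principle ΔxΔp ≥ ℏ/2, the minimum momentum uncertainty is Δp_min = ℏ/(2Δx).

Original (Δx = 1.22 nm = 1.220e-09 m):
Δp_min = (1.055e-34 J·s)/(2 × 1.220e-09 m) = 4.322e-26 kg·m/s

When Δx → 3Δx:
Δp'_min = ℏ/(2 × 3Δx) = (1/3) × ℏ/(2Δx) = (1/3) × Δp_min
Δp'_min = 1/3 × 4.322e-26 kg·m/s = 1.441e-26 kg·m/s

Since Δp_min ∝ 1/Δx, when Δx is increased to 3 times its original value, Δp_min decreases to 1/3 of its original value.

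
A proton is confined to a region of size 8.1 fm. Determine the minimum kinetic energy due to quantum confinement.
79.065 keV

Using the uncertainty principle:

1. Position uncertainty: Δx ≈ 8.100e-15 m
2. Minimum momentum uncertainty: Δp = ℏ/(2Δx) = 6.510e-21 kg·m/s
3. Minimum kinetic energy:
   KE = (Δp)²/(2m) = (6.510e-21)²/(2 × 1.673e-27 kg)
   KE = 1.267e-14 J = 79.065 keV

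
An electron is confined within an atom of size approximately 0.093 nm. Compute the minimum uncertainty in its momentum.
5.670 × 10^-25 kg·m/s

Using the Heisenberg uncertainty principle:
ΔxΔp ≥ ℏ/2

With Δx ≈ L = 9.300e-11 m (the confinement size):
Δp_min = ℏ/(2Δx)
Δp_min = (1.055e-34 J·s) / (2 × 9.300e-11 m)
Δp_min = 5.670e-25 kg·m/s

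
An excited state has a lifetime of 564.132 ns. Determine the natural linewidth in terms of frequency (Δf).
141.062 kHz

Using the energy-time uncertainty principle and E = hf:
ΔEΔt ≥ ℏ/2
hΔf·Δt ≥ ℏ/2

The minimum frequency uncertainty is:
Δf = ℏ/(2hτ) = 1/(4πτ)
Δf = 1/(4π × 5.641e-07 s)
Δf = 1.411e+05 Hz = 141.062 kHz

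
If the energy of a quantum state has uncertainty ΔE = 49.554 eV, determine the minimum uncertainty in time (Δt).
6.641 as

Using the energy-time uncertainty principle:
ΔEΔt ≥ ℏ/2

The minimum uncertainty in time is:
Δt_min = ℏ/(2ΔE)
Δt_min = (1.055e-34 J·s) / (2 × 7.939e-18 J)
Δt_min = 6.641e-18 s = 6.641 as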